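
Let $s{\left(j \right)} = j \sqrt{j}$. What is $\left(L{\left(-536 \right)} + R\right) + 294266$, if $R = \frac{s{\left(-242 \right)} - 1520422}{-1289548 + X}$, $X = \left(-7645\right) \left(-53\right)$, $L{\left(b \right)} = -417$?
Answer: $\frac{259870703609}{884363} + \frac{2662 i \sqrt{2}}{884363} \approx 2.9385 \cdot 10^{5} + 0.0042569 i$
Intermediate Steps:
$s{\left(j \right)} = j^{\frac{3}{2}}$
$X = 405185$
$R = \frac{1520422}{884363} + \frac{2662 i \sqrt{2}}{884363}$ ($R = \frac{\left(-242\right)^{\frac{3}{2}} - 1520422}{-1289548 + 405185} = \frac{- 2662 i \sqrt{2} - 1520422}{-884363} = \left(-1520422 - 2662 i \sqrt{2}\right) \left(- \frac{1}{884363}\right) = \frac{1520422}{884363} + \frac{2662 i \sqrt{2}}{884363} \approx 1.7192 + 0.0042569 i$)
$\left(L{\left(-536 \right)} + R\right) + 294266 = \left(-417 + \left(\frac{1520422}{884363} + \frac{2662 i \sqrt{2}}{884363}\right)\right) + 294266 = \left(- \frac{367258949}{884363} + \frac{2662 i \sqrt{2}}{884363}\right) + 294266 = \frac{259870703609}{884363} + \frac{2662 i \sqrt{2}}{884363}$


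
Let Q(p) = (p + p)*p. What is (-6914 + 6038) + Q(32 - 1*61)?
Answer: 806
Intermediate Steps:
Q(p) = 2*p² (Q(p) = (2*p)*p = 2*p²)
(-6914 + 6038) + Q(32 - 1*61) = (-6914 + 6038) + 2*(32 - 1*61)² = -876 + 2*(32 - 61)² = -876 + 2*(-29)² = -876 + 2*841 = -876 + 1682 = 806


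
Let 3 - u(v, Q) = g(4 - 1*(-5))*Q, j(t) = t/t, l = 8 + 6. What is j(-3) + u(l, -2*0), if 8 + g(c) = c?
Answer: 4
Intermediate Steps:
g(c) = -8 + c
l = 14
j(t) = 1
u(v, Q) = 3 - Q (u(v, Q) = 3 - (-8 + (4 - 1*(-5)))*Q = 3 - (-8 + (4 + 5))*Q = 3 - (-8 + 9)*Q = 3 - Q)
j(-3) + u(l, -2*0) = 1 + (3 - (-2)*0) = 1 + (3 - 1*0) = 1 + (3 + 0) = 1 + 3 = 4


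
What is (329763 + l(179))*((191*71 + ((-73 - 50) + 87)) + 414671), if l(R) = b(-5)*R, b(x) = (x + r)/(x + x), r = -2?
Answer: 706284252534/5 ≈ 1.4126e+11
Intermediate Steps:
b(x) = (-2 + x)/(2*x) (b(x) = (x - 2)/(x + x) = (-2 + x)/((2*x)) = (-2 + x)*(1/(2*x)) = (-2 + x)/(2*x))
l(R) = 7*R/10 (l(R) = ((½)*(-2 - 5)/(-5))*R = ((½)*(-⅕)*(-7))*R = 7*R/10)
(329763 + l(179))*((191*71 + ((-73 - 50) + 87)) + 414671) = (329763 + (7/10)*179)*((191*71 + ((-73 - 50) + 87)) + 414671) = (329763 + 1253/10)*((13561 + (-123 + 87)) + 414671) = 3298883*((13561 - 36) + 414671)/10 = 3298883*(13525 + 414671)/10 = (3298883/10)*428196 = 706284252534/5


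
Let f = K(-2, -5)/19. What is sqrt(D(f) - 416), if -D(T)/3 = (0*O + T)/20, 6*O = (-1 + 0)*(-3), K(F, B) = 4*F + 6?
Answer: 7*I*sqrt(306470)/190 ≈ 20.396*I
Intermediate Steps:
K(F, B) = 6 + 4*F
O = 1/2 (O = ((-1 + 0)*(-3))/6 = (-1*(-3))/6 = (1/6)*3 = 1/2 ≈ 0.50000)
f = -2/19 (f = (6 + 4*(-2))/19 = (6 - 8)*(1/19) = -2*1/19 = -2/19 ≈ -0.10526)
D(T) = -3*T/20 (D(T) = -3*(0*(1/2) + T)/20 = -3*(0 + T)/20 = -3*T/20)
sqrt(D(f) - 416) = sqrt(-3/20*(-2/19) - 416) = sqrt(3/190 - 416) = sqrt(-79037/190) = 7*I*sqrt(306470)/190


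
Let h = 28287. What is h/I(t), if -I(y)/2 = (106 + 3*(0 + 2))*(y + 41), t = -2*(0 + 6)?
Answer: -4041/928 ≈ -4.3545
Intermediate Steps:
t = -12 (t = -2*6 = -12)
I(y) = -9184 - 224*y (I(y) = -2*(106 + 3*(0 + 2))*(y + 41) = -2*(106 + 3*2)*(41 + y) = -2*(106 + 6)*(41 + y) = -224*(41 + y) = -2*(4592 + 112*y) = -9184 - 224*y)
h/I(t) = 28287/(-9184 - 224*(-12)) = 28287/(-9184 + 2688) = 28287/(-6496) = 28287*(-1/6496) = -4041/928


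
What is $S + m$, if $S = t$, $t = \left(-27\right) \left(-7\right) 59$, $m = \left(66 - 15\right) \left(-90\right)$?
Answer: $6561$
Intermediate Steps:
$m = -4590$ ($m = 51 \left(-90\right) = -4590$)
$t = 11151$ ($t = 189 \cdot 59 = 11151$)
$S = 11151$
$S + m = 11151 - 4590 = 6561$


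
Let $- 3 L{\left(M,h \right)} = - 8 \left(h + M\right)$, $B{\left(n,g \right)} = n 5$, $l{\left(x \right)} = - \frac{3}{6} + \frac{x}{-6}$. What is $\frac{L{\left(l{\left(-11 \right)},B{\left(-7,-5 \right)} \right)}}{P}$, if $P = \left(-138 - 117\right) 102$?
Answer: $\frac{404}{117045} \approx 0.0034517$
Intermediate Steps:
$l{\left(x \right)} = - \frac{1}{2} - \frac{x}{6}$ ($l{\left(x \right)} = \left(-3\right) \frac{1}{6} + x \left(- \frac{1}{6}\right) = - \frac{1}{2} - \frac{x}{6}$)
$B{\left(n,g \right)} = 5 n$
$P = -26010$ ($P = \left(-255\right) 102 = -26010$)
$L{\left(M,h \right)} = \frac{8 M}{3} + \frac{8 h}{3}$ ($L{\left(M,h \right)} = - \frac{\left(-8\right) \left(h + M\right)}{3} = - \frac{\left(-8\right) \left(M + h\right)}{3} = - \frac{- 8 M - 8 h}{3} = \frac{8 M}{3} + \frac{8 h}{3}$)
$\frac{L{\left(l{\left(-11 \right)},B{\left(-7,-5 \right)} \right)}}{P} = \frac{\frac{8 \left(- \frac{1}{2} - - \frac{11}{6}\right)}{3} + \frac{8 \cdot 5 \left(-7\right)}{3}}{-26010} = \left(\frac{8 \left(- \frac{1}{2} + \frac{11}{6}\right)}{3} + \frac{8}{3} \left(-35\right)\right) \left(- \frac{1}{26010}\right) = \left(\frac{8}{3} \cdot \frac{4}{3} - \frac{280}{3}\right) \left(- \frac{1}{26010}\right) = \left(\frac{32}{9} - \frac{280}{3}\right) \left(- \frac{1}{26010}\right) = \left(- \frac{808}{9}\right) \left(- \frac{1}{26010}\right) = \frac{404}{117045}$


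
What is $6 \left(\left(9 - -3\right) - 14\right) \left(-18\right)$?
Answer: $216$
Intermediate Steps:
$6 \left(\left(9 - -3\right) - 14\right) \left(-18\right) = 6 \left(\left(9 + \left(-3 + 6\right)\right) - 14\right) \left(-18\right) = 6 \left(\left(9 + 3\right) - 14\right) \left(-18\right) = 6 \left(12 - 14\right) \left(-18\right) = 6 \left(-2\right) \left(-18\right) = \left(-12\right) \left(-18\right) = 216$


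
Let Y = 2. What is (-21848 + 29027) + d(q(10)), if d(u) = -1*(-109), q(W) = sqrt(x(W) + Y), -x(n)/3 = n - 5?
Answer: 7288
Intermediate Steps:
x(n) = 15 - 3*n (x(n) = -3*(n - 5) = -3*(-5 + n) = 15 - 3*n)
q(W) = sqrt(17 - 3*W) (q(W) = sqrt((15 - 3*W) + 2) = sqrt(17 - 3*W))
d(u) = 109
(-21848 + 29027) + d(q(10)) = (-21848 + 29027) + 109 = 7179 + 109 = 7288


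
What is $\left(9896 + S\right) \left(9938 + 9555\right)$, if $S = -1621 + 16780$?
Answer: $488397115$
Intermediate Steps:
$S = 15159$
$\left(9896 + S\right) \left(9938 + 9555\right) = \left(9896 + 15159\right) \left(9938 + 9555\right) = 25055 \cdot 19493 = 488397115$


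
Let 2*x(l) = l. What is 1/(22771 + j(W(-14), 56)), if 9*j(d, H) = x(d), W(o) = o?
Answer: 9/204932 ≈ 4.3917e-5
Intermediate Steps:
x(l) = l/2
j(d, H) = d/18 (j(d, H) = (d/2)/9 = d/18)
1/(22771 + j(W(-14), 56)) = 1/(22771 + (1/18)*(-14)) = 1/(22771 - 7/9) = 1/(204932/9) = 9/204932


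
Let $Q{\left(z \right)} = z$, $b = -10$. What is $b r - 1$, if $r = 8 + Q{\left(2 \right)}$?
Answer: $-101$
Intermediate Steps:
$r = 10$ ($r = 8 + 2 = 10$)
$b r - 1 = \left(-10\right) 10 - 1 = -100 - 1 = -101$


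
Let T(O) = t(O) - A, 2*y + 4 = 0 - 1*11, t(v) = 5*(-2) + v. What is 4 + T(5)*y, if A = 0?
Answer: 83/2 ≈ 41.500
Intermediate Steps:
t(v) = -10 + v
y = -15/2 (y = -2 + (0 - 1*11)/2 = -2 + (0 - 11)/2 = -2 + (1/2)*(-11) = -2 - 11/2 = -15/2 ≈ -7.5000)
T(O) = -10 + O (T(O) = (-10 + O) - 1*0 = (-10 + O) + 0 = -10 + O)
4 + T(5)*y = 4 + (-10 + 5)*(-15/2) = 4 - 5*(-15/2) = 4 + 75/2 = 83/2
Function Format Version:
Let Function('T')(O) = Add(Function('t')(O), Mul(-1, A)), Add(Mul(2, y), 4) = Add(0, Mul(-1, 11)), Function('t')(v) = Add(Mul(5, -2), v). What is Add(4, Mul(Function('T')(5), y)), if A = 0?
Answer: Rational(83, 2) ≈ 41.500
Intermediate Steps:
Function('t')(v) = Add(-10, v)
y = Rational(-15, 2) (y = Add(-2, Mul(Rational(1, 2), Add(0, Mul(-1, 11)))) = Add(-2, Mul(Rational(1, 2), Add(0, -11))) = Add(-2, Mul(Rational(1, 2), -11)) = Add(-2, Rational(-11, 2)) = Rational(-15, 2) ≈ -7.5000)
Function('T')(O) = Add(-10, O) (Function('T')(O) = Add(Add(-10, O), Mul(-1, 0)) = Add(Add(-10, O), 0) = Add(-10, O))
Add(4, Mul(Function('T')(5), y)) = Add(4, Mul(Add(-10, 5), Rational(-15, 2))) = Add(4, Mul(-5, Rational(-15, 2))) = Add(4, Rational(75, 2)) = Rational(83, 2)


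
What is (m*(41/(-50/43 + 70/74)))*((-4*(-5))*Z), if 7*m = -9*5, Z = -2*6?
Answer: -46966320/161 ≈ -2.9172e+5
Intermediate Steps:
Z = -12
m = -45/7 (m = (-9*5)/7 = (1/7)*(-45) = -45/7 ≈ -6.4286)
(m*(41/(-50/43 + 70/74)))*((-4*(-5))*Z) = (-1845/(7*(-50/43 + 70/74)))*(-4*(-5)*(-12)) = (-1845/(7*(-50*1/43 + 70*(1/74))))*(20*(-12)) = -1845/(7*(-50/43 + 35/37))*(-240) = -1845/(7*(-345/1591))*(-240) = -1845*(-1591)/(7*345)*(-240) = -45/7*(-65231/345)*(-240) = (195693/161)*(-240) = -46966320/161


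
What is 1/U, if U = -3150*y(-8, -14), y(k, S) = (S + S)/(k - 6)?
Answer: -1/6300 ≈ -0.00015873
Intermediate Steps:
y(k, S) = 2*S/(-6 + k) (y(k, S) = (2*S)/(-6 + k) = 2*S/(-6 + k))
U = -6300 (U = -6300*(-14)/(-6 - 8) = -6300*(-14)/(-14) = -6300*(-14)*(-1)/14 = -3150*2 = -6300)
1/U = 1/(-6300) = -1/6300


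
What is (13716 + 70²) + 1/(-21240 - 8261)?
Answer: 549190615/29501 ≈ 18616.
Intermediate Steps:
(13716 + 70²) + 1/(-21240 - 8261) = (13716 + 4900) + 1/(-29501) = 18616 - 1/29501 = 549190615/29501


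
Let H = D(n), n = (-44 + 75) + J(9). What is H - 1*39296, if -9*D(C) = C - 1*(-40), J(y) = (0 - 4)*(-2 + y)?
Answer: -353707/9 ≈ -39301.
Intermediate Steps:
J(y) = 8 - 4*y (J(y) = -4*(-2 + y) = 8 - 4*y)
n = 3 (n = (-44 + 75) + (8 - 4*9) = 31 + (8 - 36) = 31 - 28 = 3)
D(C) = -40/9 - C/9 (D(C) = -(C - 1*(-40))/9 = -(C + 40)/9 = -(40 + C)/9 = -40/9 - C/9)
H = -43/9 (H = -40/9 - 1/9*3 = -40/9 - 1/3 = -43/9 ≈ -4.7778)
H - 1*39296 = -43/9 - 1*39296 = -43/9 - 39296 = -353707/9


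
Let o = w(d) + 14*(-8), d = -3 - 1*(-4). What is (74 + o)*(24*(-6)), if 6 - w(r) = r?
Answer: 4752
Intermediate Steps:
d = 1 (d = -3 + 4 = 1)
w(r) = 6 - r
o = -107 (o = (6 - 1*1) + 14*(-8) = (6 - 1) - 112 = 5 - 112 = -107)
(74 + o)*(24*(-6)) = (74 - 107)*(24*(-6)) = -33*(-144) = 4752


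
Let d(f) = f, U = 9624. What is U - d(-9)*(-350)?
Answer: 6474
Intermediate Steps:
U - d(-9)*(-350) = 9624 - (-9)*(-350) = 9624 - 1*3150 = 9624 - 3150 = 6474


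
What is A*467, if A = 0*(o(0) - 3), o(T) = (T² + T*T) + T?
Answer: 0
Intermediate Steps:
o(T) = T + 2*T² (o(T) = (T² + T²) + T = 2*T² + T = T + 2*T²)
A = 0 (A = 0*(0*(1 + 2*0) - 3) = 0*(0*(1 + 0) - 3) = 0*(0*1 - 3) = 0*(0 - 3) = 0*(-3) = 0)
A*467 = 0*467 = 0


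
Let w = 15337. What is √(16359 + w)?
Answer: 4*√1981 ≈ 178.03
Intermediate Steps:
√(16359 + w) = √(16359 + 15337) = √31696 = 4*√1981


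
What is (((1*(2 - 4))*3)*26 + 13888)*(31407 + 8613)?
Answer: 549554640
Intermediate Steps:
(((1*(2 - 4))*3)*26 + 13888)*(31407 + 8613) = (((1*(-2))*3)*26 + 13888)*40020 = (-2*3*26 + 13888)*40020 = (-6*26 + 13888)*40020 = (-156 + 13888)*40020 = 13732*40020 = 549554640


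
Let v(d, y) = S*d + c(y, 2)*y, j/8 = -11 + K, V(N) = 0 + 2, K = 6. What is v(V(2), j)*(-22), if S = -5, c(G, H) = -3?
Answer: -2420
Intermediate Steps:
V(N) = 2
j = -40 (j = 8*(-11 + 6) = 8*(-5) = -40)
v(d, y) = -5*d - 3*y
v(V(2), j)*(-22) = (-5*2 - 3*(-40))*(-22) = (-10 + 120)*(-22) = 110*(-22) = -2420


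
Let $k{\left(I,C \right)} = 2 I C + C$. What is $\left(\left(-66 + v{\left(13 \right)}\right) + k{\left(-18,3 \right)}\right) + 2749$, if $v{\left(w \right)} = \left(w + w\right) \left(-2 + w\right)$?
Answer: $2864$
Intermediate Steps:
$v{\left(w \right)} = 2 w \left(-2 + w\right)$
$k{\left(I,C \right)} = C + 2 C I$ ($k{\left(I,C \right)} = 2 C I + C = C + 2 C I$)
$\left(\left(-66 + v{\left(13 \right)}\right) + k{\left(-18,3 \right)}\right) + 2749 = \left(\left(-66 + 2 \cdot 13 \left(-2 + 13\right)\right) + 3 \left(1 + 2 \left(-18\right)\right)\right) + 2749 = \left(\left(-66 + 2 \cdot 13 \cdot 11\right) + 3 \left(1 - 36\right)\right) + 2749 = \left(\left(-66 + 286\right) + 3 \left(-35\right)\right) + 2749 = \left(220 - 105\right) + 2749 = 115 + 2749 = 2864$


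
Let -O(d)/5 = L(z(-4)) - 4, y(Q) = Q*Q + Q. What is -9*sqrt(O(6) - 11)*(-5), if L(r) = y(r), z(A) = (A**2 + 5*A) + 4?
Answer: 135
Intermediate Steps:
z(A) = 4 + A**2 + 5*A
y(Q) = Q + Q**2 (y(Q) = Q**2 + Q = Q + Q**2)
L(r) = r*(1 + r)
O(d) = 20 (O(d) = -5*((4 + (-4)**2 + 5*(-4))*(1 + (4 + (-4)**2 + 5*(-4))) - 4) = -5*((4 + 16 - 20)*(1 + (4 + 16 - 20)) - 4) = -5*(0*(1 + 0) - 4) = -5*(0*1 - 4) = -5*(0 - 4) = -5*(-4) = 20)
-9*sqrt(O(6) - 11)*(-5) = -9*sqrt(20 - 11)*(-5) = -9*sqrt(9)*(-5) = -9*3*(-5) = -27*(-5) = 135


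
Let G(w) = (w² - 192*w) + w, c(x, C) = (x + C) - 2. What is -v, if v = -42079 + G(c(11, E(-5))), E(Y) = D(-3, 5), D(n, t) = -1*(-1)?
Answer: 43889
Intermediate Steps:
D(n, t) = 1
E(Y) = 1
c(x, C) = -2 + C + x (c(x, C) = (C + x) - 2 = -2 + C + x)
G(w) = w² - 191*w
v = -43889 (v = -42079 + (-2 + 1 + 11)*(-191 + (-2 + 1 + 11)) = -42079 + 10*(-191 + 10) = -42079 + 10*(-181) = -42079 - 1810 = -43889)
-v = -1*(-43889) = 43889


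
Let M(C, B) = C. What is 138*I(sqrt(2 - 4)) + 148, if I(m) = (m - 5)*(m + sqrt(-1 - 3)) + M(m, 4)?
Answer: -128 - 1380*I - sqrt(2)*(276 + 552*I) ≈ -518.32 - 2160.6*I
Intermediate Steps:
I(m) = m + (-5 + m)*(m + 2*I) (I(m) = (m - 5)*(m + sqrt(-1 - 3)) + m = (-5 + m)*(m + sqrt(-4)) + m = (-5 + m)*(m + 2*I) + m = m + (-5 + m)*(m + 2*I))
138*I(sqrt(2 - 4)) + 148 = 138*((sqrt(2 - 4))**2 - 10*I + 2*sqrt(2 - 4)*(-2 + I)) + 148 = 138*((sqrt(-2))**2 - 10*I + 2*sqrt(-2)*(-2 + I)) + 148 = 138*((I*sqrt(2))**2 - 10*I + 2*(I*sqrt(2))*(-2 + I)) + 148 = 138*(-2 - 10*I + 2*I*sqrt(2)*(-2 + I)) + 148 = (-276 - 1380*I + 276*I*sqrt(2)*(-2 + I)) + 148 = -128 - 1380*I + 276*I*sqrt(2)*(-2 + I)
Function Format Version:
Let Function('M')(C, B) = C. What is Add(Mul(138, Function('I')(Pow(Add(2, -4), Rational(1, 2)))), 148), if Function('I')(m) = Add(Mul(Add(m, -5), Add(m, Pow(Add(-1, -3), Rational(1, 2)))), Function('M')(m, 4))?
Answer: Add(-128, Mul(-1380, I), Mul(-1, Pow(2, Rational(1, 2)), Add(276, Mul(552, I)))) ≈ Add(-518.32, Mul(-2160.6, I))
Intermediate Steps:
Function('I')(m) = Add(m, Mul(Add(-5, m), Add(m, Mul(2, I)))) (Function('I')(m) = Add(Mul(Add(m, -5), Add(m, Pow(Add(-1, -3), Rational(1, 2)))), m) = Add(Mul(Add(-5, m), Add(m, Pow(-4, Rational(1, 2)))), m) = Add(Mul(Add(-5, m), Add(m, Mul(2, I))), m) = Add(m, Mul(Add(-5, m), Add(m, Mul(2, I)))))
Add(Mul(138, Function('I')(Pow(Add(2, -4), Rational(1, 2)))), 148) = Add(Mul(138, Add(Pow(Pow(Add(2, -4), Rational(1, 2)), 2), Mul(-10, I), Mul(2, Pow(Add(2, -4), Rational(1, 2)), Add(-2, I)))), 148) = Add(Mul(138, Add(Pow(Pow(-2, Rational(1, 2)), 2), Mul(-10, I), Mul(2, Pow(-2, Rational(1, 2)), Add(-2, I)))), 148) = Add(Mul(138, Add(Pow(Mul(I, Pow(2, Rational(1, 2))), 2), Mul(-10, I), Mul(2, Mul(I, Pow(2, Rational(1, 2))), Add(-2, I)))), 148) = Add(Mul(138, Add(-2, Mul(-10, I), Mul(2, I, Pow(2, Rational(1, 2)), Add(-2, I)))), 148) = Add(Add(-276, Mul(-1380, I), Mul(276, I, Pow(2, Rational(1, 2)), Add(-2, I))), 148) = Add(-128, Mul(-1380, I), Mul(276, I, Pow(2, Rational(1, 2)), Add(-2, I)))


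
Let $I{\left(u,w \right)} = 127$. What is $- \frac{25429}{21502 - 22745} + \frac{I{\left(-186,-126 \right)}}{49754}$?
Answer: $\frac{1265352327}{61844222} \approx 20.46$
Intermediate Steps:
$- \frac{25429}{21502 - 22745} + \frac{I{\left(-186,-126 \right)}}{49754} = - \frac{25429}{21502 - 22745} + \frac{127}{49754} = - \frac{25429}{-1243} + 127 \cdot \frac{1}{49754} = \left(-25429\right) \left(- \frac{1}{1243}\right) + \frac{127}{49754} = \frac{25429}{1243} + \frac{127}{49754} = \frac{1265352327}{61844222}$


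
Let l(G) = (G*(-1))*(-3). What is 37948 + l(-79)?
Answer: 37711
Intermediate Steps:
l(G) = 3*G (l(G) = -G*(-3) = 3*G)
37948 + l(-79) = 37948 + 3*(-79) = 37948 - 237 = 37711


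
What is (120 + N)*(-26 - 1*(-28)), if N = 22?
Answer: 284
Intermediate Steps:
(120 + N)*(-26 - 1*(-28)) = (120 + 22)*(-26 - 1*(-28)) = 142*(-26 + 28) = 142*2 = 284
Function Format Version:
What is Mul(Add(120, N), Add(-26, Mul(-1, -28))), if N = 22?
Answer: 284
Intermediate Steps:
Mul(Add(120, N), Add(-26, Mul(-1, -28))) = Mul(Add(120, 22), Add(-26, Mul(-1, -28))) = Mul(142, Add(-26, 28)) = Mul(142, 2) = 284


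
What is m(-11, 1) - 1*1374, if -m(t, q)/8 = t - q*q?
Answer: -1278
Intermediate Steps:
m(t, q) = -8*t + 8*q**2 (m(t, q) = -8*(t - q*q) = -8*(t - q**2) = -8*t + 8*q**2)
m(-11, 1) - 1*1374 = (-8*(-11) + 8*1**2) - 1*1374 = (88 + 8*1) - 1374 = (88 + 8) - 1374 = 96 - 1374 = -1278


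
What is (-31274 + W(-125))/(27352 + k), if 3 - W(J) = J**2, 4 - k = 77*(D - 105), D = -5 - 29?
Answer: -46896/38059 ≈ -1.2322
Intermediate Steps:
D = -34
k = 10707 (k = 4 - 77*(-34 - 105) = 4 - 77*(-139) = 4 - 1*(-10703) = 4 + 10703 = 10707)
W(J) = 3 - J**2
(-31274 + W(-125))/(27352 + k) = (-31274 + (3 - 1*(-125)**2))/(27352 + 10707) = (-31274 + (3 - 1*15625))/38059 = (-31274 + (3 - 15625))*(1/38059) = (-31274 - 15622)*(1/38059) = -46896*1/38059 = -46896/38059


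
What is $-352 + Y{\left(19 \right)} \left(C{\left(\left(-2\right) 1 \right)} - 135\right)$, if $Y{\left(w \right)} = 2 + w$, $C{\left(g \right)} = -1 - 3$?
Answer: $-3271$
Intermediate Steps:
$C{\left(g \right)} = -4$
$-352 + Y{\left(19 \right)} \left(C{\left(\left(-2\right) 1 \right)} - 135\right) = -352 + \left(2 + 19\right) \left(-4 - 135\right) = -352 + 21 \left(-139\right) = -352 - 2919 = -3271$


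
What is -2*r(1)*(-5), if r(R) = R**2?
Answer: 10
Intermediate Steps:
-2*r(1)*(-5) = -2*1**2*(-5) = -2*1*(-5) = -2*(-5) = 10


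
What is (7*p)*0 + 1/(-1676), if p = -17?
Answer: -1/1676 ≈ -0.00059666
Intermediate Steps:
(7*p)*0 + 1/(-1676) = (7*(-17))*0 + 1/(-1676) = -119*0 - 1/1676 = 0 - 1/1676 = -1/1676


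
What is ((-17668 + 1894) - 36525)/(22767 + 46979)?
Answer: -52299/69746 ≈ -0.74985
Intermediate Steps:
((-17668 + 1894) - 36525)/(22767 + 46979) = (-15774 - 36525)/69746 = -52299*1/69746 = -52299/69746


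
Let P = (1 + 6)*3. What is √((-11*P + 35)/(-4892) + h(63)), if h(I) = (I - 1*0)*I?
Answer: 14*√30288818/1223 ≈ 63.000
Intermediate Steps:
h(I) = I² (h(I) = (I + 0)*I = I*I = I²)
P = 21 (P = 7*3 = 21)
√((-11*P + 35)/(-4892) + h(63)) = √((-11*21 + 35)/(-4892) + 63²) = √((-231 + 35)*(-1/4892) + 3969) = √(-196*(-1/4892) + 3969) = √(49/1223 + 3969) = √(4854136/1223) = 14*√30288818/1223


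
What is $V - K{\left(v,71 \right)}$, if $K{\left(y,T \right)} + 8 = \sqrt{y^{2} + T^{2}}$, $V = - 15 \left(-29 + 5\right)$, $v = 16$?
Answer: $368 - \sqrt{5297} \approx 295.22$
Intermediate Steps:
$V = 360$ ($V = \left(-15\right) \left(-24\right) = 360$)
$K{\left(y,T \right)} = -8 + \sqrt{T^{2} + y^{2}}$ ($K{\left(y,T \right)} = -8 + \sqrt{y^{2} + T^{2}} = -8 + \sqrt{T^{2} + y^{2}}$)
$V - K{\left(v,71 \right)} = 360 - \left(-8 + \sqrt{71^{2} + 16^{2}}\right) = 360 - \left(-8 + \sqrt{5041 + 256}\right) = 360 - \left(-8 + \sqrt{5297}\right) = 360 + \left(8 - \sqrt{5297}\right) = 368 - \sqrt{5297}$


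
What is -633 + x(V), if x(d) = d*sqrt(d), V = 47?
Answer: -633 + 47*sqrt(47) ≈ -310.78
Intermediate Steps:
x(d) = d**(3/2)
-633 + x(V) = -633 + 47**(3/2) = -633 + 47*sqrt(47)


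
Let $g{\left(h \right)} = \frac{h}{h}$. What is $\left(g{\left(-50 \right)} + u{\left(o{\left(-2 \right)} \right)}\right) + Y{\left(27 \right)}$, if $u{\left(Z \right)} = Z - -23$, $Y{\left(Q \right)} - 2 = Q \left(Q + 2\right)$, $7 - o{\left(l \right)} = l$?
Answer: $818$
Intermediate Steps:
$o{\left(l \right)} = 7 - l$
$Y{\left(Q \right)} = 2 + Q \left(2 + Q\right)$ ($Y{\left(Q \right)} = 2 + Q \left(Q + 2\right) = 2 + Q \left(2 + Q\right)$)
$u{\left(Z \right)} = 23 + Z$ ($u{\left(Z \right)} = Z + 23 = 23 + Z$)
$g{\left(h \right)} = 1$
$\left(g{\left(-50 \right)} + u{\left(o{\left(-2 \right)} \right)}\right) + Y{\left(27 \right)} = \left(1 + \left(23 + \left(7 - -2\right)\right)\right) + \left(2 + 27^{2} + 2 \cdot 27\right) = \left(1 + \left(23 + \left(7 + 2\right)\right)\right) + \left(2 + 729 + 54\right) = \left(1 + \left(23 + 9\right)\right) + 785 = \left(1 + 32\right) + 785 = 33 + 785 = 818$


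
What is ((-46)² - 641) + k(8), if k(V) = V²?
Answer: 1539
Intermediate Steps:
((-46)² - 641) + k(8) = ((-46)² - 641) + 8² = (2116 - 641) + 64 = 1475 + 64 = 1539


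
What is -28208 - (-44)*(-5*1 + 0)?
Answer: -28428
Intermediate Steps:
-28208 - (-44)*(-5*1 + 0) = -28208 - (-44)*(-5 + 0) = -28208 - (-44)*(-5) = -28208 - 1*220 = -28208 - 220 = -28428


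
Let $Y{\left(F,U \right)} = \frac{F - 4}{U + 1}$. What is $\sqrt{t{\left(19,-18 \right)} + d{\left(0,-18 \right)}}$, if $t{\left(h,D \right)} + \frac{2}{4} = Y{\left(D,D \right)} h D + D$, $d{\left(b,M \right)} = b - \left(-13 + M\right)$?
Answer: $\frac{i \sqrt{497182}}{34} \approx 20.739 i$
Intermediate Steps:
$d{\left(b,M \right)} = 13 + b - M$
$Y{\left(F,U \right)} = \frac{-4 + F}{1 + U}$
$t{\left(h,D \right)} = - \frac{1}{2} + D + \frac{D h \left(-4 + D\right)}{1 + D}$ ($t{\left(h,D \right)} = - \frac{1}{2} + \left(\frac{-4 + D}{1 + D} h D + D\right) = - \frac{1}{2} + \left(\frac{h \left(-4 + D\right)}{1 + D} D + D\right) = - \frac{1}{2} + \left(\frac{D h \left(-4 + D\right)}{1 + D} + D\right) = - \frac{1}{2} + \left(D + \frac{D h \left(-4 + D\right)}{1 + D}\right) = - \frac{1}{2} + D + \frac{D h \left(-4 + D\right)}{1 + D}$)
$\sqrt{t{\left(19,-18 \right)} + d{\left(0,-18 \right)}} = \sqrt{\frac{\frac{\left(1 - 18\right) \left(-1 + 2 \left(-18\right)\right)}{2} - 342 \left(-4 - 18\right)}{1 - 18} + \left(13 + 0 - -18\right)} = \sqrt{\frac{\frac{1}{2} \left(-17\right) \left(-1 - 36\right) - 342 \left(-22\right)}{-17} + \left(13 + 0 + 18\right)} = \sqrt{- \frac{\frac{1}{2} \left(-17\right) \left(-37\right) + 7524}{17} + 31} = \sqrt{- \frac{\frac{629}{2} + 7524}{17} + 31} = \sqrt{\left(- \frac{1}{17}\right) \frac{15677}{2} + 31} = \sqrt{- \frac{15677}{34} + 31} = \sqrt{- \frac{14623}{34}} = \frac{i \sqrt{497182}}{34}$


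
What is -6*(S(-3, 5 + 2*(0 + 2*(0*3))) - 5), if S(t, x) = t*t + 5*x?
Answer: -174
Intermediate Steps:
S(t, x) = t² + 5*x
-6*(S(-3, 5 + 2*(0 + 2*(0*3))) - 5) = -6*(((-3)² + 5*(5 + 2*(0 + 2*(0*3)))) - 5) = -6*((9 + 5*(5 + 2*(0 + 2*0))) - 5) = -6*((9 + 5*(5 + 2*(0 + 0))) - 5) = -6*((9 + 5*(5 + 2*0)) - 5) = -6*((9 + 5*(5 + 0)) - 5) = -6*((9 + 5*5) - 5) = -6*((9 + 25) - 5) = -6*(34 - 5) = -6*29 = -174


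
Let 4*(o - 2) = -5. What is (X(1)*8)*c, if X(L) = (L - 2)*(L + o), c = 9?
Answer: -126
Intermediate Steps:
o = ¾ (o = 2 + (¼)*(-5) = 2 - 5/4 = ¾ ≈ 0.75000)
X(L) = (-2 + L)*(¾ + L) (X(L) = (L - 2)*(L + ¾) = (-2 + L)*(¾ + L))
(X(1)*8)*c = ((-3/2 + 1² - 5/4*1)*8)*9 = ((-3/2 + 1 - 5/4)*8)*9 = -7/4*8*9 = -14*9 = -126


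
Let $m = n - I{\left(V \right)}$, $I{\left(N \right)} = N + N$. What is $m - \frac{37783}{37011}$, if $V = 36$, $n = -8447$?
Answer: $- \frac{315334492}{37011} \approx -8520.0$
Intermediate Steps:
$I{\left(N \right)} = 2 N$
$m = -8519$ ($m = -8447 - 2 \cdot 36 = -8447 - 72 = -8519$)
$m - \frac{37783}{37011} = -8519 - \frac{37783}{37011} = - \frac{315334492}{37011}$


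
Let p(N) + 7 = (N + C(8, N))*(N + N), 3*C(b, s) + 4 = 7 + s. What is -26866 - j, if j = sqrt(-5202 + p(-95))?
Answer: -26866 - sqrt(168009)/3 ≈ -27003.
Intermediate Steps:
C(b, s) = 1 + s/3 (C(b, s) = -4/3 + (7 + s)/3 = -4/3 + (7/3 + s/3) = 1 + s/3)
p(N) = -7 + 2*N*(1 + 4*N/3) (p(N) = -7 + (N + (1 + N/3))*(N + N) = -7 + (1 + 4*N/3)*(2*N) = -7 + 2*N*(1 + 4*N/3))
j = sqrt(168009)/3 (j = sqrt(-5202 + (-7 + 2*(-95) + (8/3)*(-95)**2)) = sqrt(-5202 + (-7 - 190 + (8/3)*9025)) = sqrt(-5202 + (-7 - 190 + 72200/3)) = sqrt(-5202 + 71609/3) = sqrt(56003/3) = sqrt(168009)/3 ≈ 136.63)
-26866 - j = -26866 - sqrt(168009)/3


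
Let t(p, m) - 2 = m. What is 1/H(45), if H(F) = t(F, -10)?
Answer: -1/8 ≈ -0.12500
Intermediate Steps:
t(p, m) = 2 + m
H(F) = -8 (H(F) = 2 - 10 = -8)
1/H(45) = 1/(-8) = -1/8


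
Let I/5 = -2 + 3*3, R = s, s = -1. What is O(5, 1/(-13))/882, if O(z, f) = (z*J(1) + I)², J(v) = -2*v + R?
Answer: 200/441 ≈ 0.45351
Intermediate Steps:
R = -1
J(v) = -1 - 2*v (J(v) = -2*v - 1 = -1 - 2*v)
I = 35 (I = 5*(-2 + 3*3) = 5*(-2 + 9) = 5*7 = 35)
O(z, f) = (35 - 3*z)² (O(z, f) = (z*(-1 - 2*1) + 35)² = (z*(-1 - 2) + 35)² = (z*(-3) + 35)² = (-3*z + 35)² = (35 - 3*z)²)
O(5, 1/(-13))/882 = (-35 + 3*5)²/882 = (-35 + 15)²*(1/882) = (-20)²*(1/882) = 400*(1/882) = 200/441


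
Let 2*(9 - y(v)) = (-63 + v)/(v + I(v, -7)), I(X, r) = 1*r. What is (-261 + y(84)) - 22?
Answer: -6031/22 ≈ -274.14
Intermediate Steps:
I(X, r) = r
y(v) = 9 - (-63 + v)/(2*(-7 + v)) (y(v) = 9 - (-63 + v)/(2*(v - 7)) = 9 - (-63 + v)/(2*(-7 + v)))
(-261 + y(84)) - 22 = (-261 + (-63 + 17*84)/(2*(-7 + 84))) - 22 = (-261 + (½)*(-63 + 1428)/77) - 22 = (-261 + (½)*(1/77)*1365) - 22 = (-261 + 195/22) - 22 = -5547/22 - 22 = -6031/22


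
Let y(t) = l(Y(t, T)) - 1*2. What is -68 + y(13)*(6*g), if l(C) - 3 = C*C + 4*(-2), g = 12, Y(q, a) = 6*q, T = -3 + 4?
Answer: 437476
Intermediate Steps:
T = 1
l(C) = -5 + C² (l(C) = 3 + (C*C + 4*(-2)) = 3 + (C² - 8) = 3 + (-8 + C²) = -5 + C²)
y(t) = -7 + 36*t² (y(t) = (-5 + (6*t)²) - 1*2 = (-5 + 36*t²) - 2 = -7 + 36*t²)
-68 + y(13)*(6*g) = -68 + (-7 + 36*13²)*(6*12) = -68 + (-7 + 36*169)*72 = -68 + (-7 + 6084)*72 = -68 + 6077*72 = -68 + 437544 = 437476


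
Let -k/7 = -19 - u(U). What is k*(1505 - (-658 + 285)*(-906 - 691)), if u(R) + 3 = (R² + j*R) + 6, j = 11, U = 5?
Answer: -424241664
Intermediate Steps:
u(R) = 3 + R² + 11*R (u(R) = -3 + ((R² + 11*R) + 6) = -3 + (6 + R² + 11*R) = 3 + R² + 11*R)
k = 714 (k = -7*(-19 - (3 + 5² + 11*5)) = -7*(-19 - (3 + 25 + 55)) = -7*(-19 - 1*83) = -7*(-19 - 83) = -7*(-102) = 714)
k*(1505 - (-658 + 285)*(-906 - 691)) = 714*(1505 - (-658 + 285)*(-906 - 691)) = 714*(1505 - (-373)*(-1597)) = 714*(1505 - 1*595681) = 714*(1505 - 595681) = 714*(-594176) = -424241664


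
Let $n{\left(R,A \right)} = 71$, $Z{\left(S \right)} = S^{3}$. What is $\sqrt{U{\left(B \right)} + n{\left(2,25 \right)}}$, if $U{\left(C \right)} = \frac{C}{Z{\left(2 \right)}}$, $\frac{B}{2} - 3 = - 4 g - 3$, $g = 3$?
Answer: $2 \sqrt{17} \approx 8.2462$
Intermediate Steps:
$B = -24$ ($B = 6 + 2 \left(\left(-4\right) 3 - 3\right) = 6 + 2 \left(-12 - 3\right) = 6 + 2 \left(-15\right) = 6 - 30 = -24$)
$U{\left(C \right)} = \frac{C}{8}$ ($U{\left(C \right)} = \frac{C}{2^{3}} = \frac{C}{8}$)
$\sqrt{U{\left(B \right)} + n{\left(2,25 \right)}} = \sqrt{\frac{1}{8} \left(-24\right) + 71} = \sqrt{-3 + 71} = \sqrt{68} = 2 \sqrt{17}$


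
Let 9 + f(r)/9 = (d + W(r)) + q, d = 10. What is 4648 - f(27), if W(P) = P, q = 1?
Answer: 4387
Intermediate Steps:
f(r) = 18 + 9*r (f(r) = -81 + 9*((10 + r) + 1) = -81 + 9*(11 + r) = -81 + (99 + 9*r) = 18 + 9*r)
4648 - f(27) = 4648 - (18 + 9*27) = 4648 - (18 + 243) = 4648 - 1*261 = 4648 - 261 = 4387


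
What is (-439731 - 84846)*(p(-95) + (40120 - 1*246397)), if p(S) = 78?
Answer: 108167252823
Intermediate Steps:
(-439731 - 84846)*(p(-95) + (40120 - 1*246397)) = (-439731 - 84846)*(78 + (40120 - 1*246397)) = -524577*(78 + (40120 - 246397)) = -524577*(78 - 206277) = -524577*(-206199) = 108167252823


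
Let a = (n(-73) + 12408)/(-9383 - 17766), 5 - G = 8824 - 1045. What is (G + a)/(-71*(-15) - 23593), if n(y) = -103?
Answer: 211068631/611612672 ≈ 0.34510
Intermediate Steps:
G = -7774 (G = 5 - (8824 - 1045) = 5 - 1*7779 = 5 - 7779 = -7774)
a = -12305/27149 (a = (-103 + 12408)/(-9383 - 17766) = 12305/(-27149) = 12305*(-1/27149) = -12305/27149 ≈ -0.45324)
(G + a)/(-71*(-15) - 23593) = (-7774 - 12305/27149)/(-71*(-15) - 23593) = -211068631/(27149*(1065 - 23593)) = -211068631/27149/(-22528) = -211068631/27149*(-1/22528) = 211068631/611612672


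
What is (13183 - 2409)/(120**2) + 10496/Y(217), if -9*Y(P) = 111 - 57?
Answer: -12589813/7200 ≈ -1748.6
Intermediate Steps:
Y(P) = -6 (Y(P) = -(111 - 57)/9 = -1/9*54 = -6)
(13183 - 2409)/(120**2) + 10496/Y(217) = (13183 - 2409)/(120**2) + 10496/(-6) = 10774/14400 + 10496*(-1/6) = 10774*(1/14400) - 5248/3 = 5387/7200 - 5248/3 = -12589813/7200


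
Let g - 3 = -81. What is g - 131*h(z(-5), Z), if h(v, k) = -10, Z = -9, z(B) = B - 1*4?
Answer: 1232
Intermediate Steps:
g = -78 (g = 3 - 81 = -78)
z(B) = -4 + B (z(B) = B - 4 = -4 + B)
g - 131*h(z(-5), Z) = -78 - 131*(-10) = -78 + 1310 = 1232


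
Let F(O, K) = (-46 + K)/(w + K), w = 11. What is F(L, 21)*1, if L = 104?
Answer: -25/32 ≈ -0.78125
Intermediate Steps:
F(O, K) = (-46 + K)/(11 + K)
F(L, 21)*1 = ((-46 + 21)/(11 + 21))*1 = (-25/32)*1 = ((1/32)*(-25))*1 = -25/32*1 = -25/32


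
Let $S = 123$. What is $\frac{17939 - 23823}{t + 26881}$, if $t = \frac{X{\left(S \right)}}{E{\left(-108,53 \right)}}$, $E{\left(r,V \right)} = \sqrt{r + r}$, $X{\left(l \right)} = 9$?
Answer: $- \frac{1265342432}{5780705291} - \frac{11768 i \sqrt{6}}{5780705291} \approx -0.21889 - 4.9865 \cdot 10^{-6} i$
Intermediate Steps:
$E{\left(r,V \right)} = \sqrt{2} \sqrt{r}$ ($E{\left(r,V \right)} = \sqrt{2 r} = \sqrt{2} \sqrt{r}$)
$t = - \frac{i \sqrt{6}}{4}$ ($t = \frac{9}{\sqrt{2} \sqrt{-108}} = \frac{9}{\sqrt{2} \cdot 6 i \sqrt{3}} = \frac{9}{6 i \sqrt{6}} = 9 \left(- \frac{i \sqrt{6}}{36}\right) = - \frac{i \sqrt{6}}{4} \approx - 0.61237 i$)
$\frac{17939 - 23823}{t + 26881} = \frac{17939 - 23823}{- \frac{i \sqrt{6}}{4} + 26881} = - \frac{5884}{26881 - \frac{i \sqrt{6}}{4}}$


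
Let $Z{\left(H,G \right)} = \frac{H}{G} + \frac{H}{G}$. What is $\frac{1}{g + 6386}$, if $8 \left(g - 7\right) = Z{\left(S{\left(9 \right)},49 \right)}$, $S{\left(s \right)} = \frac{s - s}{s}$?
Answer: $\frac{1}{6393} \approx 0.00015642$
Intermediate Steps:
$S{\left(s \right)} = 0$ ($S{\left(s \right)} = \frac{0}{s} = 0$)
$Z{\left(H,G \right)} = \frac{2 H}{G}$
$g = 7$ ($g = 7 + \frac{2 \cdot 0 \cdot \frac{1}{49}}{8} = 7 + \frac{1}{8} \cdot 0 = 7 + 0 = 7$)
$\frac{1}{g + 6386} = \frac{1}{7 + 6386} = \frac{1}{6393}$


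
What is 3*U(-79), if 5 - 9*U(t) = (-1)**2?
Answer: 4/3 ≈ 1.3333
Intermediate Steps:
U(t) = 4/9 (U(t) = 5/9 - 1/9*(-1)**2 = 5/9 - 1/9*1 = 5/9 - 1/9 = 4/9)
3*U(-79) = 3*(4/9) = 4/3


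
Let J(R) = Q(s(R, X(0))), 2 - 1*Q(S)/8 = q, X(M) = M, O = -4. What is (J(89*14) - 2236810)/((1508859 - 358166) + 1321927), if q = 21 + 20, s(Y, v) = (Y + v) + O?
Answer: -1118561/1236310 ≈ -0.90476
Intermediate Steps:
s(Y, v) = -4 + Y + v (s(Y, v) = (Y + v) - 4 = -4 + Y + v)
q = 41
Q(S) = -312 (Q(S) = 16 - 8*41 = 16 - 328 = -312)
J(R) = -312
(J(89*14) - 2236810)/((1508859 - 358166) + 1321927) = (-312 - 2236810)/((1508859 - 358166) + 1321927) = -2237122/(1150693 + 1321927) = -2237122/2472620 = -2237122*1/2472620 = -1118561/1236310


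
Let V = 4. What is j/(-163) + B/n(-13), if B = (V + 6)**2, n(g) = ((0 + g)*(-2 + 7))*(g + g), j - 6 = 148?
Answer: -24396/27547 ≈ -0.88561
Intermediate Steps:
j = 154 (j = 6 + 148 = 154)
n(g) = 10*g**2 (n(g) = (g*5)*(2*g) = (5*g)*(2*g) = 10*g**2)
B = 100 (B = (4 + 6)**2 = 10**2 = 100)
j/(-163) + B/n(-13) = 154/(-163) + 100/((10*(-13)**2)) = 154*(-1/163) + 100/((10*169)) = -154/163 + 100/1690 = -154/163 + 100*(1/1690) = -154/163 + 10/169 = -24396/27547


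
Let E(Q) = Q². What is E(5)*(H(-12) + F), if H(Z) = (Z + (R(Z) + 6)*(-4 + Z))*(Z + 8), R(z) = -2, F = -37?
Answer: 6675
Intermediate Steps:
H(Z) = (-16 + 5*Z)*(8 + Z) (H(Z) = (Z + (-2 + 6)*(-4 + Z))*(Z + 8) = (Z + 4*(-4 + Z))*(8 + Z) = (Z + (-16 + 4*Z))*(8 + Z) = (-16 + 5*Z)*(8 + Z))
E(5)*(H(-12) + F) = 5²*((-128 + 5*(-12)² + 24*(-12)) - 37) = 25*((-128 + 5*144 - 288) - 37) = 25*((-128 + 720 - 288) - 37) = 25*(304 - 37) = 25*267 = 6675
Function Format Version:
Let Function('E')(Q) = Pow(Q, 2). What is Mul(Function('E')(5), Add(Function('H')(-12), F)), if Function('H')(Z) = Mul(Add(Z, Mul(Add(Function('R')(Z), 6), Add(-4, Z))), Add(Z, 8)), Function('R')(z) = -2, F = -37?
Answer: 6675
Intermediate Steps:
Function('H')(Z) = Mul(Add(-16, Mul(5, Z)), Add(8, Z)) (Function('H')(Z) = Mul(Add(Z, Mul(Add(-2, 6), Add(-4, Z))), Add(Z, 8)) = Mul(Add(Z, Mul(4, Add(-4, Z))), Add(8, Z)) = Mul(Add(Z, Add(-16, Mul(4, Z))), Add(8, Z)) = Mul(Add(-16, Mul(5, Z)), Add(8, Z)))
Mul(Function('E')(5), Add(Function('H')(-12), F)) = Mul(Pow(5, 2), Add(Add(-128, Mul(5, Pow(-12, 2)), Mul(24, -12)), -37)) = Mul(25, Add(Add(-128, Mul(5, 144), -288), -37)) = Mul(25, Add(Add(-128, 720, -288), -37)) = Mul(25, Add(304, -37)) = Mul(25, 267) = 6675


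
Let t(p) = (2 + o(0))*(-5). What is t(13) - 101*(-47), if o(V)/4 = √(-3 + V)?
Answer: 4737 - 20*I*√3 ≈ 4737.0 - 34.641*I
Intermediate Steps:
o(V) = 4*√(-3 + V)
t(p) = -10 - 20*I*√3 (t(p) = (2 + 4*√(-3 + 0))*(-5) = (2 + 4*√(-3))*(-5) = (2 + 4*(I*√3))*(-5) = (2 + 4*I*√3)*(-5) = -10 - 20*I*√3)
t(13) - 101*(-47) = (-10 - 20*I*√3) - 101*(-47) = (-10 - 20*I*√3) + 4747 = 4737 - 20*I*√3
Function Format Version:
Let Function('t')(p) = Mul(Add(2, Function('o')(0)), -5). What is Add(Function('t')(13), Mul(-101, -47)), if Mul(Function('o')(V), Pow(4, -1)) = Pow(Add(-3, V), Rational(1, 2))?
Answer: Add(4737, Mul(-20, I, Pow(3, Rational(1, 2)))) ≈ Add(4737.0, Mul(-34.641, I))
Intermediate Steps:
Function('o')(V) = Mul(4, Pow(Add(-3, V), Rational(1, 2)))
Function('t')(p) = Add(-10, Mul(-20, I, Pow(3, Rational(1, 2)))) (Function('t')(p) = Mul(Add(2, Mul(4, Pow(Add(-3, 0), Rational(1, 2)))), -5) = Mul(Add(2, Mul(4, Pow(-3, Rational(1, 2)))), -5) = Mul(Add(2, Mul(4, Mul(I, Pow(3, Rational(1, 2))))), -5) = Mul(Add(2, Mul(4, I, Pow(3, Rational(1, 2)))), -5) = Add(-10, Mul(-20, I, Pow(3, Rational(1, 2)))))
Add(Function('t')(13), Mul(-101, -47)) = Add(Add(-10, Mul(-20, I, Pow(3, Rational(1, 2)))), Mul(-101, -47)) = Add(Add(-10, Mul(-20, I, Pow(3, Rational(1, 2)))), 4747) = Add(4737, Mul(-20, I, Pow(3, Rational(1, 2))))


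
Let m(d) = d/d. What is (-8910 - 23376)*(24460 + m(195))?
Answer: -789747846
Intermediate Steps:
m(d) = 1
(-8910 - 23376)*(24460 + m(195)) = (-8910 - 23376)*(24460 + 1) = -32286*24461 = -789747846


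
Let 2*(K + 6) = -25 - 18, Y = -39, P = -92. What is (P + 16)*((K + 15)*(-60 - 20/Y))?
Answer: -2204000/39 ≈ -56513.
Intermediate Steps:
K = -55/2 (K = -6 + (-25 - 18)/2 = -6 + (1/2)*(-43) = -6 - 43/2 = -55/2 ≈ -27.500)
(P + 16)*((K + 15)*(-60 - 20/Y)) = (-92 + 16)*((-55/2 + 15)*(-60 - 20/(-39))) = -(-950)*(-60 - 20*(-1/39)) = -(-950)*(-60 + 20/39) = -(-950)*(-2320)/39 = -76*29000/39 = -2204000/39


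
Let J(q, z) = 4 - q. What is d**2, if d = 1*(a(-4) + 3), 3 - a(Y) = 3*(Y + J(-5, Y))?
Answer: 81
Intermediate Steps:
a(Y) = -24 - 3*Y (a(Y) = 3 - 3*(Y + (4 - 1*(-5))) = 3 - 3*(Y + (4 + 5)) = 3 - 3*(Y + 9) = 3 - 3*(9 + Y) = 3 - (27 + 3*Y) = 3 + (-27 - 3*Y) = -24 - 3*Y)
d = -9 (d = 1*((-24 - 3*(-4)) + 3) = 1*((-24 + 12) + 3) = 1*(-12 + 3) = 1*(-9) = -9)
d**2 = (-9)**2 = 81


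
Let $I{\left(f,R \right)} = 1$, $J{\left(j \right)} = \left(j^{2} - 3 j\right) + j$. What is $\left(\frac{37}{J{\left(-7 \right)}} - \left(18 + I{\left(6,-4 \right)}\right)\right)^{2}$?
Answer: $\frac{1345600}{3969} \approx 339.03$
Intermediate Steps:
$J{\left(j \right)} = j^{2} - 2 j$
$\left(\frac{37}{J{\left(-7 \right)}} - \left(18 + I{\left(6,-4 \right)}\right)\right)^{2} = \left(\frac{37}{\left(-7\right) \left(-2 - 7\right)} - 19\right)^{2} = \left(\frac{37}{\left(-7\right) \left(-9\right)} - 19\right)^{2} = \left(\frac{37}{63} - 19\right)^{2} = \left(- \frac{1160}{63}\right)^{2} = \frac{1345600}{3969}$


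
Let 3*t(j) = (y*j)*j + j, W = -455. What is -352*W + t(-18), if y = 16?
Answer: 161882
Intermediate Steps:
t(j) = j/3 + 16*j²/3 (t(j) = ((16*j)*j + j)/3 = (16*j² + j)/3 = (j + 16*j²)/3 = j/3 + 16*j²/3)
-352*W + t(-18) = -352*(-455) + (⅓)*(-18)*(1 + 16*(-18)) = 160160 + (⅓)*(-18)*(1 - 288) = 160160 + (⅓)*(-18)*(-287) = 160160 + 1722 = 161882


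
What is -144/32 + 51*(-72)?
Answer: -7353/2 ≈ -3676.5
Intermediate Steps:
-144/32 + 51*(-72) = -144*1/32 - 3672 = -9/2 - 3672 = -7353/2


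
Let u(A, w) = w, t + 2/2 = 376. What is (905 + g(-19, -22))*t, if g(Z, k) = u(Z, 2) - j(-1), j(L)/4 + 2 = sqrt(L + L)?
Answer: 343125 - 1500*I*sqrt(2) ≈ 3.4313e+5 - 2121.3*I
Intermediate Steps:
t = 375 (t = -1 + 376 = 375)
j(L) = -8 + 4*sqrt(2)*sqrt(L) (j(L) = -8 + 4*sqrt(L + L) = -8 + 4*sqrt(2*L) = -8 + 4*(sqrt(2)*sqrt(L)) = -8 + 4*sqrt(2)*sqrt(L))
g(Z, k) = 10 - 4*I*sqrt(2) (g(Z, k) = 2 - (-8 + 4*sqrt(2)*sqrt(-1)) = 2 - (-8 + 4*sqrt(2)*I) = 2 - (-8 + 4*I*sqrt(2)) = 2 + (8 - 4*I*sqrt(2)) = 10 - 4*I*sqrt(2))
(905 + g(-19, -22))*t = (905 + (10 - 4*I*sqrt(2)))*375 = (915 - 4*I*sqrt(2))*375 = 343125 - 1500*I*sqrt(2)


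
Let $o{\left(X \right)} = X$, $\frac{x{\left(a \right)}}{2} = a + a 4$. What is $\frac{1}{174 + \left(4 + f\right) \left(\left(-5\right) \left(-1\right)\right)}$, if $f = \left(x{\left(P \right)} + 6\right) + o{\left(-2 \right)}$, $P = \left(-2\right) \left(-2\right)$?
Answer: $\frac{1}{414} \approx 0.0024155$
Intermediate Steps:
$P = 4$
$x{\left(a \right)} = 10 a$ ($x{\left(a \right)} = 2 \left(a + a 4\right) = 2 \left(a + 4 a\right) = 2 \cdot 5 a = 10 a$)
$f = 44$ ($f = \left(10 \cdot 4 + 6\right) - 2 = \left(40 + 6\right) - 2 = 46 - 2 = 44$)
$\frac{1}{174 + \left(4 + f\right) \left(\left(-5\right) \left(-1\right)\right)} = \frac{1}{174 + \left(4 + 44\right) \left(\left(-5\right) \left(-1\right)\right)} = \frac{1}{174 + 48 \cdot 5} = \frac{1}{174 + 240} = \frac{1}{414}$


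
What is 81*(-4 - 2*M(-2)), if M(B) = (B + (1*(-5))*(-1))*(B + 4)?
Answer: -1296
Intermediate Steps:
M(B) = (4 + B)*(5 + B) (M(B) = (B - 5*(-1))*(4 + B) = (B + 5)*(4 + B) = (5 + B)*(4 + B) = (4 + B)*(5 + B))
81*(-4 - 2*M(-2)) = 81*(-4 - 2*(20 + (-2)² + 9*(-2))) = 81*(-4 - 2*(20 + 4 - 18)) = 81*(-4 - 2*6) = 81*(-4 - 12) = 81*(-16) = -1296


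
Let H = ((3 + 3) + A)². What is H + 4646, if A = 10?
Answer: 4902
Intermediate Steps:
H = 256 (H = ((3 + 3) + 10)² = (6 + 10)² = 16² = 256)
H + 4646 = 256 + 4646 = 4902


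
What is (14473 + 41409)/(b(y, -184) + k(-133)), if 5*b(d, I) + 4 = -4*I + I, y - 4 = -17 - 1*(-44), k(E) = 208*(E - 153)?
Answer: -139705/148446 ≈ -0.94112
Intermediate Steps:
k(E) = -31824 + 208*E (k(E) = 208*(-153 + E) = -31824 + 208*E)
y = 31 (y = 4 + (-17 - 1*(-44)) = 4 + (-17 + 44) = 4 + 27 = 31)
b(d, I) = -⅘ - 3*I/5 (b(d, I) = -⅘ + (-4*I + I)/5 = -⅘ + (-3*I)/5 = -⅘ - 3*I/5)
(14473 + 41409)/(b(y, -184) + k(-133)) = (14473 + 41409)/((-⅘ - ⅗*(-184)) + (-31824 + 208*(-133))) = 55882/((-⅘ + 552/5) + (-31824 - 27664)) = 55882/(548/5 - 59488) = 55882/(-296892/5) = 55882*(-5/296892) = -139705/148446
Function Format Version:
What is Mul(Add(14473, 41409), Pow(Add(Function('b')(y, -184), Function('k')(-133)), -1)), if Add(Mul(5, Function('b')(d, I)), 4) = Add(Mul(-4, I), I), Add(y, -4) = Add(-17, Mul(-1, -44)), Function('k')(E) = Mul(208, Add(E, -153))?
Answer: Rational(-139705, 148446) ≈ -0.94112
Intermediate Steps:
Function('k')(E) = Add(-31824, Mul(208, E)) (Function('k')(E) = Mul(208, Add(-153, E)) = Add(-31824, Mul(208, E)))
y = 31 (y = Add(4, Add(-17, Mul(-1, -44))) = Add(4, Add(-17, 44)) = Add(4, 27) = 31)
Function('b')(d, I) = Add(Rational(-4, 5), Mul(Rational(-3, 5), I)) (Function('b')(d, I) = Add(Rational(-4, 5), Mul(Rational(1, 5), Add(Mul(-4, I), I))) = Add(Rational(-4, 5), Mul(Rational(1, 5), Mul(-3, I))) = Add(Rational(-4, 5), Mul(Rational(-3, 5), I)))
Mul(Add(14473, 41409), Pow(Add(Function('b')(y, -184), Function('k')(-133)), -1)) = Mul(Add(14473, 41409), Pow(Add(Add(Rational(-4, 5), Mul(Rational(-3, 5), -184)), Add(-31824, Mul(208, -133))), -1)) = Mul(55882, Pow(Add(Add(Rational(-4, 5), Rational(552, 5)), Add(-31824, -27664)), -1)) = Mul(55882, Pow(Add(Rational(548, 5), -59488), -1)) = Mul(55882, Pow(Rational(-296892, 5), -1)) = Mul(55882, Rational(-5, 296892)) = Rational(-139705, 148446)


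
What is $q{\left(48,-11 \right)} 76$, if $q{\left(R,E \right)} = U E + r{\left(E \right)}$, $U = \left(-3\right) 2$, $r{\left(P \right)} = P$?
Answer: $4180$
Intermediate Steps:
$U = -6$
$q{\left(R,E \right)} = - 5 E$ ($q{\left(R,E \right)} = - 6 E + E = - 5 E$)
$q{\left(48,-11 \right)} 76 = \left(-5\right) \left(-11\right) 76 = 55 \cdot 76 = 4180$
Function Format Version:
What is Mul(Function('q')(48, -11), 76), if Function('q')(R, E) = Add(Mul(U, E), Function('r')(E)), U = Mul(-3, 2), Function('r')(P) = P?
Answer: 4180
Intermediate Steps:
U = -6
Function('q')(R, E) = Mul(-5, E) (Function('q')(R, E) = Add(Mul(-6, E), E) = Mul(-5, E))
Mul(Function('q')(48, -11), 76) = Mul(Mul(-5, -11), 76) = Mul(55, 76) = 4180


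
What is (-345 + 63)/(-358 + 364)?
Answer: -47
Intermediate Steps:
(-345 + 63)/(-358 + 364) = -282/6 = -282*1/6 = -47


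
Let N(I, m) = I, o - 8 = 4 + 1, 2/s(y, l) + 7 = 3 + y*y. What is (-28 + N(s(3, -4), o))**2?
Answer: 19044/25 ≈ 761.76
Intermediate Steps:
s(y, l) = 2/(-4 + y**2) (s(y, l) = 2/(-7 + (3 + y*y)) = 2/(-7 + (3 + y**2)) = 2/(-4 + y**2))
o = 13 (o = 8 + (4 + 1) = 8 + 5 = 13)
(-28 + N(s(3, -4), o))**2 = (-28 + 2/(-4 + 3**2))**2 = (-28 + 2/(-4 + 9))**2 = (-28 + 2/5)**2 = (-138/5)**2 = 19044/25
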